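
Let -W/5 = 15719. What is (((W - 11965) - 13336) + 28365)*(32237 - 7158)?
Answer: -1894241949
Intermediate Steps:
W = -78595 (W = -5*15719 = -78595)
(((W - 11965) - 13336) + 28365)*(32237 - 7158) = (((-78595 - 11965) - 13336) + 28365)*(32237 - 7158) = ((-90560 - 13336) + 28365)*25079 = (-103896 + 28365)*25079 = -75531*25079 = -1894241949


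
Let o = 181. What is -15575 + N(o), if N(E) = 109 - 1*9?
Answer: -15475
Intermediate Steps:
N(E) = 100 (N(E) = 109 - 9 = 100)
-15575 + N(o) = -15575 + 100 = -15475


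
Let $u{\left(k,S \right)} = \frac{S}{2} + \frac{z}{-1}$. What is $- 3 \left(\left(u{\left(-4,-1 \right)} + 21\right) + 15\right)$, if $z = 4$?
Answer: $- \frac{189}{2} \approx -94.5$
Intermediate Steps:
$u{\left(k,S \right)} = -4 + \frac{S}{2}$ ($u{\left(k,S \right)} = \frac{S}{2} + \frac{4}{-1} = S \frac{1}{2} + 4 \left(-1\right) = \frac{S}{2} - 4 = -4 + \frac{S}{2}$)
$- 3 \left(\left(u{\left(-4,-1 \right)} + 21\right) + 15\right) = - 3 \left(\left(\left(-4 + \frac{1}{2} \left(-1\right)\right) + 21\right) + 15\right) = - 3 \left(\left(\left(-4 - \frac{1}{2}\right) + 21\right) + 15\right) = - 3 \left(\left(- \frac{9}{2} + 21\right) + 15\right) = - 3 \left(\frac{33}{2} + 15\right) = \left(-3\right) \frac{63}{2} = - \frac{189}{2}$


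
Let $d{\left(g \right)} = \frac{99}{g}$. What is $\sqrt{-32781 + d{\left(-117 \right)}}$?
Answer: $\frac{2 i \sqrt{1385033}}{13} \approx 181.06 i$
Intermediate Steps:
$\sqrt{-32781 + d{\left(-117 \right)}} = \sqrt{-32781 + \frac{99}{-117}} = \sqrt{-32781 + 99 \left(- \frac{1}{117}\right)} = \sqrt{-32781 - \frac{11}{13}} = \sqrt{- \frac{426164}{13}} = \frac{2 i \sqrt{1385033}}{13}$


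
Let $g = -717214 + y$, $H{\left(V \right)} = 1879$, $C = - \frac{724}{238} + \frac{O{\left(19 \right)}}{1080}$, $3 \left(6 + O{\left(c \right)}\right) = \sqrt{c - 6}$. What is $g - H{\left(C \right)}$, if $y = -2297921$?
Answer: $-3017014$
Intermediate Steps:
$O{\left(c \right)} = -6 + \frac{\sqrt{-6 + c}}{3}$ ($O{\left(c \right)} = -6 + \frac{\sqrt{c - 6}}{3} = -6 + \frac{\sqrt{-6 + c}}{3}$)
$C = - \frac{65279}{21420} + \frac{\sqrt{13}}{3240}$ ($C = - \frac{724}{238} + \frac{-6 + \frac{\sqrt{-6 + 19}}{3}}{1080} = \left(-724\right) \frac{1}{238} + \left(-6 + \frac{\sqrt{13}}{3}\right) \frac{1}{1080} = - \frac{362}{119} - \left(\frac{1}{180} - \frac{\sqrt{13}}{3240}\right) = - \frac{65279}{21420} + \frac{\sqrt{13}}{3240} \approx -3.0465$)
$g = -3015135$ ($g = -717214 - 2297921 = -3015135$)
$g - H{\left(C \right)} = -3015135 - 1879 = -3017014$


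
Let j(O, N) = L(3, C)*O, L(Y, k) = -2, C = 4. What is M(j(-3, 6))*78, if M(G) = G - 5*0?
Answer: 468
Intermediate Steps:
j(O, N) = -2*O
M(G) = G (M(G) = G + 0 = G)
M(j(-3, 6))*78 = -2*(-3)*78 = 6*78 = 468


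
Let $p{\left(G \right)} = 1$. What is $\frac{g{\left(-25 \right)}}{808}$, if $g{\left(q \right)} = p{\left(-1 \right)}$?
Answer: $\frac{1}{808} \approx 0.0012376$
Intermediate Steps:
$g{\left(q \right)} = 1$
$\frac{g{\left(-25 \right)}}{808} = 1 \cdot \frac{1}{808} = \frac{1}{808}$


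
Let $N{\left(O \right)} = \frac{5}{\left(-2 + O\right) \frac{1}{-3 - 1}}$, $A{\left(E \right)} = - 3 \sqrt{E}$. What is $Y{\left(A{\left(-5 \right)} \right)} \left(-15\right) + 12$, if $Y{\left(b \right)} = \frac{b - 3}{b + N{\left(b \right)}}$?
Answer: $\frac{3 \left(- 51 \sqrt{5} + 65 i\right)}{6 \sqrt{5} + 65 i} \approx 1.8354 + 5.6422 i$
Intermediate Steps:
$N{\left(O \right)} = \frac{5}{\frac{1}{2} - \frac{O}{4}}$ ($N{\left(O \right)} = \frac{5}{\left(-2 + O\right) \frac{1}{-4}} = \frac{5}{\left(-2 + O\right) \left(- \frac{1}{4}\right)} = \frac{5}{\frac{1}{2} - \frac{O}{4}}$)
$Y{\left(b \right)} = \frac{-3 + b}{b - \frac{20}{-2 + b}}$ ($Y{\left(b \right)} = \frac{b - 3}{b - \frac{20}{-2 + b}} = \frac{-3 + b}{b - \frac{20}{-2 + b}}$)
$Y{\left(A{\left(-5 \right)} \right)} \left(-15\right) + 12 = \frac{\left(-3 - 3 \sqrt{-5}\right) \left(-2 - 3 \sqrt{-5}\right)}{-20 + - 3 \sqrt{-5} \left(-2 - 3 \sqrt{-5}\right)} \left(-15\right) + 12 = \frac{\left(-3 - 3 i \sqrt{5}\right) \left(-2 - 3 i \sqrt{5}\right)}{-20 + - 3 i \sqrt{5} \left(-2 - 3 i \sqrt{5}\right)} \left(-15\right) + 12 = \frac{\left(-3 - 3 i \sqrt{5}\right) \left(-2 - 3 i \sqrt{5}\right)}{-20 - 3 i \sqrt{5} \left(-2 - 3 i \sqrt{5}\right)} \left(-15\right) + 12 = - \frac{15 \left(-3 - 3 i \sqrt{5}\right) \left(-2 - 3 i \sqrt{5}\right)}{-20 - 3 i \sqrt{5} \left(-2 - 3 i \sqrt{5}\right)} + 12 = 12 - \frac{15 \left(-3 - 3 i \sqrt{5}\right) \left(-2 - 3 i \sqrt{5}\right)}{-20 - 3 i \sqrt{5} \left(-2 - 3 i \sqrt{5}\right)}$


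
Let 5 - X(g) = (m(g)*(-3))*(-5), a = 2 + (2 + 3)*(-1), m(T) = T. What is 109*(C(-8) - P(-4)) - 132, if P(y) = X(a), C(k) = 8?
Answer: -4710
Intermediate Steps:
a = -3 (a = 2 + 5*(-1) = 2 - 5 = -3)
X(g) = 5 - 15*g (X(g) = 5 - g*(-3)*(-5) = 5 - (-3*g)*(-5) = 5 - 15*g)
P(y) = 50 (P(y) = 5 - 15*(-3) = 5 + 45 = 50)
109*(C(-8) - P(-4)) - 132 = 109*(8 - 1*50) - 132 = 109*(8 - 50) - 132 = 109*(-42) - 132 = -4578 - 132 = -4710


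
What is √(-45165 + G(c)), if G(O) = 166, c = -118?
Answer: I*√44999 ≈ 212.13*I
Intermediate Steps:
√(-45165 + G(c)) = √(-45165 + 166) = √(-44999) = I*√44999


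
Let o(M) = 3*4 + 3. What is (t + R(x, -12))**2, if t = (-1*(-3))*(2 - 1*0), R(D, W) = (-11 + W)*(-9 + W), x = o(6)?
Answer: 239121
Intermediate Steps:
o(M) = 15 (o(M) = 12 + 3 = 15)
x = 15
t = 6 (t = 3*(2 + 0) = 3*2 = 6)
(t + R(x, -12))**2 = (6 + (99 + (-12)**2 - 20*(-12)))**2 = (6 + (99 + 144 + 240))**2 = (6 + 483)**2 = 489**2 = 239121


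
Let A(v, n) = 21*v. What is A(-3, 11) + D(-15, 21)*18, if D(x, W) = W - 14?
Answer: 63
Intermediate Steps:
D(x, W) = -14 + W
A(-3, 11) + D(-15, 21)*18 = 21*(-3) + (-14 + 21)*18 = -63 + 7*18 = -63 + 126 = 63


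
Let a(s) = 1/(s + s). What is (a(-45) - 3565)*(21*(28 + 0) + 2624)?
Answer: -515286706/45 ≈ -1.1451e+7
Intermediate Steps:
a(s) = 1/(2*s)
(a(-45) - 3565)*(21*(28 + 0) + 2624) = ((1/2)/(-45) - 3565)*(21*(28 + 0) + 2624) = ((1/2)*(-1/45) - 3565)*(21*28 + 2624) = (-1/90 - 3565)*(588 + 2624) = -320851/90*3212 = -515286706/45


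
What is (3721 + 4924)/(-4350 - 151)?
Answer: -1235/643 ≈ -1.9207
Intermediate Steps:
(3721 + 4924)/(-4350 - 151) = 8645/(-4501) = 8645*(-1/4501) = -1235/643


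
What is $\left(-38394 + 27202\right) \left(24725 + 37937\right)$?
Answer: $-701313104$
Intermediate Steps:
$\left(-38394 + 27202\right) \left(24725 + 37937\right) = \left(-11192\right) 62662 = -701313104$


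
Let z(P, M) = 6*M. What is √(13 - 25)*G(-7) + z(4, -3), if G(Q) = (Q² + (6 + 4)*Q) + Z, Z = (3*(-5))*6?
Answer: -18 - 222*I*√3 ≈ -18.0 - 384.52*I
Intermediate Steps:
Z = -90 (Z = -15*6 = -90)
G(Q) = -90 + Q² + 10*Q (G(Q) = (Q² + (6 + 4)*Q) - 90 = (Q² + 10*Q) - 90 = -90 + Q² + 10*Q)
√(13 - 25)*G(-7) + z(4, -3) = √(13 - 25)*(-90 + (-7)² + 10*(-7)) + 6*(-3) = √(-12)*(-90 + 49 - 70) - 18 = (2*I*√3)*(-111) - 18 = -222*I*√3 - 18 = -18 - 222*I*√3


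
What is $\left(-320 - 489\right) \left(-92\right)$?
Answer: $74428$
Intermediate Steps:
$\left(-320 - 489\right) \left(-92\right) = \left(-809\right) \left(-92\right) = 74428$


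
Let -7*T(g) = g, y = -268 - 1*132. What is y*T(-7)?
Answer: -400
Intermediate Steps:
y = -400 (y = -268 - 132 = -400)
T(g) = -g/7
y*T(-7) = -(-400)*(-7)/7 = -400*1 = -400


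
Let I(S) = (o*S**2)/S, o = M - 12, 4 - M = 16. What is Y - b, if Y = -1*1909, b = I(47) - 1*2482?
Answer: 1701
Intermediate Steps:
M = -12 (M = 4 - 1*16 = 4 - 16 = -12)
o = -24 (o = -12 - 12 = -24)
I(S) = -24*S (I(S) = (-24*S**2)/S = -24*S)
b = -3610 (b = -24*47 - 1*2482 = -1128 - 2482 = -3610)
Y = -1909
Y - b = -1909 - 1*(-3610) = -1909 + 3610 = 1701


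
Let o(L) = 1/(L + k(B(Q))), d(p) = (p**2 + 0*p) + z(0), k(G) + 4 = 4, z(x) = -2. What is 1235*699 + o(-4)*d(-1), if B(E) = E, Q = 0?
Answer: 3453061/4 ≈ 8.6327e+5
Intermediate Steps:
k(G) = 0 (k(G) = -4 + 4 = 0)
d(p) = -2 + p**2 (d(p) = (p**2 + 0*p) - 2 = (p**2 + 0) - 2 = p**2 - 2 = -2 + p**2)
o(L) = 1/L (o(L) = 1/(L + 0) = 1/L)
1235*699 + o(-4)*d(-1) = 1235*699 + (-2 + (-1)**2)/(-4) = 863265 - (-2 + 1)/4 = 863265 - 1/4*(-1) = 863265 + 1/4 = 3453061/4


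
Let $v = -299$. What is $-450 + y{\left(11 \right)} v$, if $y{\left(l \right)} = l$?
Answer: $-3739$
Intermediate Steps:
$-450 + y{\left(11 \right)} v = -450 + 11 \left(-299\right) = -450 - 3289 = -3739$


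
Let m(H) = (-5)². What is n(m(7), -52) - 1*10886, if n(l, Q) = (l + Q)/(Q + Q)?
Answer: -1132117/104 ≈ -10886.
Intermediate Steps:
m(H) = 25
n(l, Q) = (Q + l)/(2*Q) (n(l, Q) = (Q + l)/((2*Q)) = (Q + l)*(1/(2*Q)) = (Q + l)/(2*Q))
n(m(7), -52) - 1*10886 = (½)*(-52 + 25)/(-52) - 1*10886 = (½)*(-1/52)*(-27) - 10886 = 27/104 - 10886 = -1132117/104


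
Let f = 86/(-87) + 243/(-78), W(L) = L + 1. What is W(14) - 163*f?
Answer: 1547059/2262 ≈ 683.93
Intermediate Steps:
W(L) = 1 + L
f = -9283/2262 (f = 86*(-1/87) + 243*(-1/78) = -86/87 - 81/26 = -9283/2262 ≈ -4.1039)
W(14) - 163*f = (1 + 14) - 163*(-9283/2262) = 15 + 1513129/2262 = 1547059/2262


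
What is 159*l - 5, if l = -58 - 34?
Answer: -14633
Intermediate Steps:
l = -92
159*l - 5 = 159*(-92) - 5 = -14628 - 5 = -14633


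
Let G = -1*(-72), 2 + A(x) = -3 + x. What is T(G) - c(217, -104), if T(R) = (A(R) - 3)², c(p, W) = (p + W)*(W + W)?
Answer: 27600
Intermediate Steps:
A(x) = -5 + x (A(x) = -2 + (-3 + x) = -5 + x)
G = 72
c(p, W) = 2*W*(W + p) (c(p, W) = (W + p)*(2*W) = 2*W*(W + p))
T(R) = (-8 + R)² (T(R) = ((-5 + R) - 3)² = (-8 + R)²)
T(G) - c(217, -104) = (-8 + 72)² - 2*(-104)*(-104 + 217) = 64² - 2*(-104)*113 = 4096 - 1*(-23504) = 4096 + 23504 = 27600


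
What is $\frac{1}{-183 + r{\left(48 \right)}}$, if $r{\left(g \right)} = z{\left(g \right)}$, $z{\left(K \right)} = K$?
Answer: $- \frac{1}{135} \approx -0.0074074$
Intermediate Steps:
$r{\left(g \right)} = g$
$\frac{1}{-183 + r{\left(48 \right)}} = \frac{1}{-183 + 48} = \frac{1}{-135} = - \frac{1}{135}$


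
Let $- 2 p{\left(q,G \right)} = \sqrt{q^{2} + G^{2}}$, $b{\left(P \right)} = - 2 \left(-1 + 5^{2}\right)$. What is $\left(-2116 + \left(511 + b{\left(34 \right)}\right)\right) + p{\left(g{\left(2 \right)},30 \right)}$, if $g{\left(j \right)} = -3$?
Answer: $-1653 - \frac{3 \sqrt{101}}{2} \approx -1668.1$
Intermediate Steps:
$b{\left(P \right)} = -48$ ($b{\left(P \right)} = - 2 \left(-1 + 25\right) = \left(-2\right) 24 = -48$)
$p{\left(q,G \right)} = - \frac{\sqrt{G^{2} + q^{2}}}{2}$ ($p{\left(q,G \right)} = - \frac{\sqrt{q^{2} + G^{2}}}{2} = - \frac{\sqrt{G^{2} + q^{2}}}{2}$)
$\left(-2116 + \left(511 + b{\left(34 \right)}\right)\right) + p{\left(g{\left(2 \right)},30 \right)} = \left(-2116 + \left(511 - 48\right)\right) - \frac{\sqrt{30^{2} + \left(-3\right)^{2}}}{2} = \left(-2116 + 463\right) - \frac{\sqrt{900 + 9}}{2} = -1653 - \frac{\sqrt{909}}{2} = -1653 - \frac{3 \sqrt{101}}{2}$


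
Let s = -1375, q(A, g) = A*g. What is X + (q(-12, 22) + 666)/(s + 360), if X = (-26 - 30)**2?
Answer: 3182638/1015 ≈ 3135.6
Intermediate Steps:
X = 3136 (X = (-56)**2 = 3136)
X + (q(-12, 22) + 666)/(s + 360) = 3136 + (-12*22 + 666)/(-1375 + 360) = 3136 + (-264 + 666)/(-1015) = 3136 + 402*(-1/1015) = 3136 - 402/1015 = 3182638/1015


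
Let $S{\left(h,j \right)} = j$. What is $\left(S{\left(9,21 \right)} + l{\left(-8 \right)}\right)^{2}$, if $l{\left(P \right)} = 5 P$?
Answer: $361$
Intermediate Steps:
$\left(S{\left(9,21 \right)} + l{\left(-8 \right)}\right)^{2} = \left(21 + 5 \left(-8\right)\right)^{2} = \left(21 - 40\right)^{2} = \left(-19\right)^{2} = 361$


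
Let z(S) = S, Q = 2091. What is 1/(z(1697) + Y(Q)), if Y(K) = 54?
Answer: 1/1751 ≈ 0.00057110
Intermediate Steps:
1/(z(1697) + Y(Q)) = 1/(1697 + 54) = 1/1751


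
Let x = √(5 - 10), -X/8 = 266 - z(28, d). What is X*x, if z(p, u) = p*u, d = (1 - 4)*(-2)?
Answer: -784*I*√5 ≈ -1753.1*I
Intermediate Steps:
d = 6 (d = -3*(-2) = 6)
X = -784 (X = -8*(266 - 28*6) = -8*(266 - 1*168) = -8*(266 - 168) = -8*98 = -784)
x = I*√5 (x = √(-5) = I*√5 ≈ 2.2361*I)
X*x = -784*I*√5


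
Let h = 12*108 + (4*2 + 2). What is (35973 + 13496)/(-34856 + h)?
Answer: -49469/33550 ≈ -1.4745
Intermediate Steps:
h = 1306 (h = 1296 + (8 + 2) = 1296 + 10 = 1306)
(35973 + 13496)/(-34856 + h) = (35973 + 13496)/(-34856 + 1306) = 49469/(-33550) = 49469*(-1/33550) = -49469/33550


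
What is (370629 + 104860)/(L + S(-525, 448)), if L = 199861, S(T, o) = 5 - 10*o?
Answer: 475489/195386 ≈ 2.4336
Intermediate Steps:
(370629 + 104860)/(L + S(-525, 448)) = (370629 + 104860)/(199861 + (5 - 10*448)) = 475489/(199861 + (5 - 4480)) = 475489/(199861 - 4475) = 475489/195386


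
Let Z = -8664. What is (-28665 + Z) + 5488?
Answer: -31841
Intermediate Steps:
(-28665 + Z) + 5488 = (-28665 - 8664) + 5488 = -37329 + 5488 = -31841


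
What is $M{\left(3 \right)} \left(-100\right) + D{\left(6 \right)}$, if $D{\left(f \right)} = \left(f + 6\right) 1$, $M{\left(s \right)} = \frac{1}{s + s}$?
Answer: $- \frac{14}{3} \approx -4.6667$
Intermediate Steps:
$M{\left(s \right)} = \frac{1}{2 s}$
$D{\left(f \right)} = 6 + f$ ($D{\left(f \right)} = \left(6 + f\right) 1 = 6 + f$)
$M{\left(3 \right)} \left(-100\right) + D{\left(6 \right)} = \frac{1}{2 \cdot 3} \left(-100\right) + \left(6 + 6\right) = \frac{1}{2} \cdot \frac{1}{3} \left(-100\right) + 12 = \frac{1}{6} \left(-100\right) + 12 = - \frac{50}{3} + 12 = - \frac{14}{3}$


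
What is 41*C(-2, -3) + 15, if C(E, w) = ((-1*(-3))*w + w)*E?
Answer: 999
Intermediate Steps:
C(E, w) = 4*E*w (C(E, w) = (3*w + w)*E = (4*w)*E = 4*E*w)
41*C(-2, -3) + 15 = 41*(4*(-2)*(-3)) + 15 = 41*24 + 15 = 984 + 15 = 999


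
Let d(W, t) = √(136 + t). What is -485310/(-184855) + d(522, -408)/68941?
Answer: 97062/36971 + 4*I*√17/68941 ≈ 2.6254 + 0.00023923*I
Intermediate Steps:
-485310/(-184855) + d(522, -408)/68941 = -485310/(-184855) + √(136 - 408)/68941 = -485310*(-1/184855) + √(-272)*(1/68941) = 97062/36971 + (4*I*√17)*(1/68941) = 97062/36971 + 4*I*√17/68941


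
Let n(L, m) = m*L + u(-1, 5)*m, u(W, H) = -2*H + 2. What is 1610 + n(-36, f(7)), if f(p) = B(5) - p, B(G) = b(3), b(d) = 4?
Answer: 1742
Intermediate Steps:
B(G) = 4
u(W, H) = 2 - 2*H
f(p) = 4 - p
n(L, m) = -8*m + L*m (n(L, m) = m*L + (2 - 2*5)*m = L*m + (2 - 10)*m = L*m - 8*m = -8*m + L*m)
1610 + n(-36, f(7)) = 1610 + (4 - 1*7)*(-8 - 36) = 1610 + (4 - 7)*(-44) = 1610 - 3*(-44) = 1610 + 132 = 1742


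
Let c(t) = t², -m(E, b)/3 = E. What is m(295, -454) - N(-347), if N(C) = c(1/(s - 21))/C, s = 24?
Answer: -2763854/3123 ≈ -885.00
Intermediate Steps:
m(E, b) = -3*E
N(C) = 1/(9*C) (N(C) = (1/(24 - 21))²/C = (1/3)²/C = (⅓)²/C = 1/(9*C))
m(295, -454) - N(-347) = -3*295 - 1/(9*(-347)) = -885 - (-1)/(9*347) = -885 - 1*(-1/3123) = -885 + 1/3123 = -2763854/3123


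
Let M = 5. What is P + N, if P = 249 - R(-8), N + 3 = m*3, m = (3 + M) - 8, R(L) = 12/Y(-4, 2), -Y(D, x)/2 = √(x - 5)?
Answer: 246 - 2*I*√3 ≈ 246.0 - 3.4641*I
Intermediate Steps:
Y(D, x) = -2*√(-5 + x) (Y(D, x) = -2*√(x - 5) = -2*√(-5 + x))
R(L) = 2*I*√3 (R(L) = 12/((-2*√(-5 + 2))) = 12/((-2*I*√3)) = 12*(I*√3/6) = 2*I*√3)
m = 0 (m = (3 + 5) - 8 = 8 - 8 = 0)
N = -3 (N = -3 + 0*3 = -3 + 0 = -3)
P = 249 - 2*I*√3 ≈ 249.0 - 3.4641*I
P + N = (249 - 2*I*√3) - 3 = 246 - 2*I*√3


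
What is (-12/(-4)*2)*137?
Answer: 822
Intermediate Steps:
(-12/(-4)*2)*137 = (-12*(-1/4)*2)*137 = (3*2)*137 = 6*137 = 822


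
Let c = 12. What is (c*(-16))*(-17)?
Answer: 3264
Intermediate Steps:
(c*(-16))*(-17) = (12*(-16))*(-17) = -192*(-17) = 3264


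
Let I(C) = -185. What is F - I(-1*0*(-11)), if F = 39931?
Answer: 40116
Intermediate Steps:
F - I(-1*0*(-11)) = 39931 - 1*(-185) = 39931 + 185 = 40116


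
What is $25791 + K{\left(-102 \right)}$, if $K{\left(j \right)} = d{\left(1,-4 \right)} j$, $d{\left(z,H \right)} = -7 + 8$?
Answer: $25689$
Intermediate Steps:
$d{\left(z,H \right)} = 1$
$K{\left(j \right)} = j$ ($K{\left(j \right)} = 1 j = j$)
$25791 + K{\left(-102 \right)} = 25791 - 102 = 25689$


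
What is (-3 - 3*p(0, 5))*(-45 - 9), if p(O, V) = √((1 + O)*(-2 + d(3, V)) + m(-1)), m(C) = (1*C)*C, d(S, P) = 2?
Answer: 324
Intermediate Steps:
m(C) = C² (m(C) = C*C = C²)
p(O, V) = 1 (p(O, V) = √((1 + O)*(-2 + 2) + (-1)²) = √((1 + O)*0 + 1) = √(0 + 1) = √1 = 1)
(-3 - 3*p(0, 5))*(-45 - 9) = (-3 - 3*1)*(-45 - 9) = (-3 - 3)*(-54) = -6*(-54) = 324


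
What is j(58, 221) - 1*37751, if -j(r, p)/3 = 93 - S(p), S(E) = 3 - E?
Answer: -38684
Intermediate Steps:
j(r, p) = -270 - 3*p (j(r, p) = -3*(93 - (3 - p)) = -3*(93 + (-3 + p)) = -3*(90 + p) = -270 - 3*p)
j(58, 221) - 1*37751 = (-270 - 3*221) - 1*37751 = (-270 - 663) - 37751 = -933 - 37751 = -38684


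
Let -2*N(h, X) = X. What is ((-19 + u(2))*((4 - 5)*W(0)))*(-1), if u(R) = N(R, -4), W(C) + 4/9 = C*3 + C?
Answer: 68/9 ≈ 7.5556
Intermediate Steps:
N(h, X) = -X/2
W(C) = -4/9 + 4*C (W(C) = -4/9 + (C*3 + C) = -4/9 + (3*C + C) = -4/9 + 4*C)
u(R) = 2 (u(R) = -½*(-4) = 2)
((-19 + u(2))*((4 - 5)*W(0)))*(-1) = ((-19 + 2)*((4 - 5)*(-4/9 + 4*0)))*(-1) = -(-17)*(-4/9 + 0)*(-1) = -(-17)*(-4)/9*(-1) = -17*4/9*(-1) = -68/9*(-1) = 68/9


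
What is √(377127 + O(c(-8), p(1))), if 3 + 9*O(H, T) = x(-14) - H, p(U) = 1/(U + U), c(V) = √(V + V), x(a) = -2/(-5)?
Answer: √(84853510 - 100*I)/15 ≈ 614.11 - 0.00036186*I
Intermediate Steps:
x(a) = ⅖ (x(a) = -2*(-⅕) = ⅖)
c(V) = √2*√V (c(V) = √(2*V) = √2*√V)
p(U) = 1/(2*U)
O(H, T) = -13/45 - H/9 (O(H, T) = -⅓ + (⅖ - H)/9 = -⅓ + (2/45 - H/9) = -13/45 - H/9)
√(377127 + O(c(-8), p(1))) = √(377127 + (-13/45 - √2*√(-8)/9)) = √(377127 + (-13/45 - √2*2*I*√2/9)) = √(377127 + (-13/45 - 4*I/9)) = √(16970702/45 - 4*I/9)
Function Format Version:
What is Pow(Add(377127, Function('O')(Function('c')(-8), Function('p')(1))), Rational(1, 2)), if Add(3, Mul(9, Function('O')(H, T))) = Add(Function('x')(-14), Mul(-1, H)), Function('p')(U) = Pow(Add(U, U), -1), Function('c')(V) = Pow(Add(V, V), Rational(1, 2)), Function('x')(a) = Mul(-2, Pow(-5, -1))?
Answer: Mul(Rational(1, 15), Pow(Add(84853510, Mul(-100, I)), Rational(1, 2))) ≈ Add(614.11, Mul(-0.00036186, I))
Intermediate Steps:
Function('x')(a) = Rational(2, 5) (Function('x')(a) = Mul(-2, Rational(-1, 5)) = Rational(2, 5))
Function('c')(V) = Mul(Pow(2, Rational(1, 2)), Pow(V, Rational(1, 2))) (Function('c')(V) = Pow(Mul(2, V), Rational(1, 2)) = Mul(Pow(2, Rational(1, 2)), Pow(V, Rational(1, 2))))
Function('p')(U) = Mul(Rational(1, 2), Pow(U, -1)) (Function('p')(U) = Pow(Mul(2, U), -1) = Mul(Rational(1, 2), Pow(U, -1)))
Function('O')(H, T) = Add(Rational(-13, 45), Mul(Rational(-1, 9), H)) (Function('O')(H, T) = Add(Rational(-1, 3), Mul(Rational(1, 9), Add(Rational(2, 5), Mul(-1, H)))) = Add(Rational(-1, 3), Add(Rational(2, 45), Mul(Rational(-1, 9), H))) = Add(Rational(-13, 45), Mul(Rational(-1, 9), H)))
Pow(Add(377127, Function('O')(Function('c')(-8), Function('p')(1))), Rational(1, 2)) = Pow(Add(377127, Add(Rational(-13, 45), Mul(Rational(-1, 9), Mul(Pow(2, Rational(1, 2)), Pow(-8, Rational(1, 2)))))), Rational(1, 2)) = Pow(Add(377127, Add(Rational(-13, 45), Mul(Rational(-1, 9), Mul(Pow(2, Rational(1, 2)), Mul(2, I, Pow(2, Rational(1, 2))))))), Rational(1, 2)) = Pow(Add(377127, Add(Rational(-13, 45), Mul(Rational(-1, 9), Mul(4, I)))), Rational(1, 2)) = Pow(Add(377127, Add(Rational(-13, 45), Mul(Rational(-4, 9), I))), Rational(1, 2)) = Pow(Add(Rational(16970702, 45), Mul(Rational(-4, 9), I)), Rational(1, 2))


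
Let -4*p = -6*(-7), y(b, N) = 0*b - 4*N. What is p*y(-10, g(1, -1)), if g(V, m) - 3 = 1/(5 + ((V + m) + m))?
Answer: 273/2 ≈ 136.50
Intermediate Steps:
g(V, m) = 3 + 1/(5 + V + 2*m) (g(V, m) = 3 + 1/(5 + ((V + m) + m)) = 3 + 1/(5 + (V + 2*m)) = 3 + 1/(5 + V + 2*m))
y(b, N) = -4*N (y(b, N) = 0 - 4*N = -4*N)
p = -21/2 (p = -(-3)*(-7)/2 = -1/4*42 = -21/2 ≈ -10.500)
p*y(-10, g(1, -1)) = -(-42)*(16 + 3*1 + 6*(-1))/(5 + 1 + 2*(-1)) = -(-42)*(16 + 3 - 6)/(5 + 1 - 2) = -(-42)*13/4 = -21/2*(-13) = 273/2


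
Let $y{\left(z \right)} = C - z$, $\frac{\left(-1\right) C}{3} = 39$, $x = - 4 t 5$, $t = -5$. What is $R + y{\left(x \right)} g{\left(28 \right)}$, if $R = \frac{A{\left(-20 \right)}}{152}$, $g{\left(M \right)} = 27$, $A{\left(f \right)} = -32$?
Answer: $- \frac{111325}{19} \approx -5859.2$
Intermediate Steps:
$x = 100$ ($x = \left(-4\right) \left(-5\right) 5 = 20 \cdot 5 = 100$)
$C = -117$ ($C = \left(-3\right) 39 = -117$)
$y{\left(z \right)} = -117 - z$
$R = - \frac{4}{19}$ ($R = - \frac{32}{152} = \left(-32\right) \frac{1}{152} = - \frac{4}{19} \approx -0.21053$)
$R + y{\left(x \right)} g{\left(28 \right)} = - \frac{4}{19} + \left(-117 - 100\right) 27 = - \frac{4}{19} - 5859 = - \frac{111325}{19}$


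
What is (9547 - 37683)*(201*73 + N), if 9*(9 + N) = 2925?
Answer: -421730504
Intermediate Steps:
N = 316 (N = -9 + (⅑)*2925 = -9 + 325 = 316)
(9547 - 37683)*(201*73 + N) = (9547 - 37683)*(201*73 + 316) = -28136*(14673 + 316) = -28136*14989 = -421730504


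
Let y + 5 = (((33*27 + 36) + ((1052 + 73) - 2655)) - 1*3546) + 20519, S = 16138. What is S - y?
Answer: -227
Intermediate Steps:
y = 16365 (y = -5 + ((((33*27 + 36) + ((1052 + 73) - 2655)) - 1*3546) + 20519) = -5 + ((((891 + 36) + (1125 - 2655)) - 3546) + 20519) = -5 + (((927 - 1530) - 3546) + 20519) = -5 + ((-603 - 3546) + 20519) = -5 + (-4149 + 20519) = -5 + 16370 = 16365)
S - y = 16138 - 1*16365 = 16138 - 16365 = -227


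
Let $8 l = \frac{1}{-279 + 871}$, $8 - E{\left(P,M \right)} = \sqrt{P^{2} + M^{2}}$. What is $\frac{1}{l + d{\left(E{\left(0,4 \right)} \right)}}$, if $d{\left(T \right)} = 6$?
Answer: $\frac{4736}{28417} \approx 0.16666$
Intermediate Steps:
$E{\left(P,M \right)} = 8 - \sqrt{M^{2} + P^{2}}$ ($E{\left(P,M \right)} = 8 - \sqrt{P^{2} + M^{2}} = 8 - \sqrt{M^{2} + P^{2}}$)
$l = \frac{1}{4736}$ ($l = \frac{1}{8 \left(-279 + 871\right)} = \frac{1}{8 \cdot 592} = \frac{1}{8} \cdot \frac{1}{592} = \frac{1}{4736} \approx 0.00021115$)
$\frac{1}{l + d{\left(E{\left(0,4 \right)} \right)}} = \frac{1}{\frac{1}{4736} + 6} = \frac{1}{\frac{28417}{4736}} = \frac{4736}{28417}$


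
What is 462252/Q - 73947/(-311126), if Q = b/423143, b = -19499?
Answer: -60855839083255983/6066645874 ≈ -1.0031e+7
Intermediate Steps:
Q = -19499/423143 ≈ -0.046081
462252/Q - 73947/(-311126) = 462252/(-19499/423143) - 73947/(-311126) = 462252*(-423143/19499) - 73947*(-1/311126) = -195598698036/19499 + 73947/311126 = -60855839083255983/6066645874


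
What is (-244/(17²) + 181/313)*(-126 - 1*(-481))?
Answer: -8542365/90457 ≈ -94.436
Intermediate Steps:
(-244/(17²) + 181/313)*(-126 - 1*(-481)) = (-244/289 + 181*(1/313))*(-126 + 481) = (-244*1/289 + 181/313)*355 = (-244/289 + 181/313)*355 = -24063/90457*355 = -8542365/90457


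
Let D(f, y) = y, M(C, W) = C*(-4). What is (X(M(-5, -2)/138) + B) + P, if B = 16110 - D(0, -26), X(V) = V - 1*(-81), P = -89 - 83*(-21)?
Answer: 1233109/69 ≈ 17871.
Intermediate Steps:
M(C, W) = -4*C
P = 1654 (P = -89 + 1743 = 1654)
X(V) = 81 + V (X(V) = V + 81 = 81 + V)
B = 16136 (B = 16110 - 1*(-26) = 16110 + 26 = 16136)
(X(M(-5, -2)/138) + B) + P = ((81 - 4*(-5)/138) + 16136) + 1654 = ((81 + 20*(1/138)) + 16136) + 1654 = ((81 + 10/69) + 16136) + 1654 = (5599/69 + 16136) + 1654 = 1118983/69 + 1654 = 1233109/69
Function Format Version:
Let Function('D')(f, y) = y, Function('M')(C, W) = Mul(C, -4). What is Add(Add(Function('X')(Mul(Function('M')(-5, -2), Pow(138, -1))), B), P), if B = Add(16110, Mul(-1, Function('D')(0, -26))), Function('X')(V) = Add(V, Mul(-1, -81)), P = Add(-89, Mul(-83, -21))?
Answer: Rational(1233109, 69) ≈ 17871.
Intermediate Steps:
Function('M')(C, W) = Mul(-4, C)
P = 1654 (P = Add(-89, 1743) = 1654)
Function('X')(V) = Add(81, V) (Function('X')(V) = Add(V, 81) = Add(81, V))
B = 16136 (B = Add(16110, Mul(-1, -26)) = Add(16110, 26) = 16136)
Add(Add(Function('X')(Mul(Function('M')(-5, -2), Pow(138, -1))), B), P) = Add(Add(Add(81, Mul(Mul(-4, -5), Pow(138, -1))), 16136), 1654) = Add(Add(Add(81, Mul(20, Rational(1, 138))), 16136), 1654) = Add(Add(Add(81, Rational(10, 69)), 16136), 1654) = Add(Add(Rational(5599, 69), 16136), 1654) = Add(Rational(1118983, 69), 1654) = Rational(1233109, 69)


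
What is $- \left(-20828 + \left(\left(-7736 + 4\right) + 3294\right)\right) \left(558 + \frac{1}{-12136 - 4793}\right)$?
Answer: $\frac{79557420782}{5643} \approx 1.4098 \cdot 10^{7}$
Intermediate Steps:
$- \left(-20828 + \left(\left(-7736 + 4\right) + 3294\right)\right) \left(558 + \frac{1}{-12136 - 4793}\right) = - \left(-20828 + \left(-7732 + 3294\right)\right) \left(558 + \frac{1}{-16929}\right) = - \left(-20828 - 4438\right) \left(558 - \frac{1}{16929}\right) = - \frac{\left(-25266\right) 9446381}{16929} = \left(-1\right) \left(- \frac{79557420782}{5643}\right) = \frac{79557420782}{5643}$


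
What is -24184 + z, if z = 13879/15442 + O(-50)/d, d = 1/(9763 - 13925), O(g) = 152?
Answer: -10142415257/15442 ≈ -6.5681e+5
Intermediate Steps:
d = -1/4162 (d = 1/(-4162) = -1/4162 ≈ -0.00024027)
z = -9768965929/15442 (z = 13879/15442 + 152/(-1/4162) = 13879*(1/15442) + 152*(-4162) = 13879/15442 - 632624 = -9768965929/15442 ≈ -6.3262e+5)
-24184 + z = -24184 - 9768965929/15442 = -10142415257/15442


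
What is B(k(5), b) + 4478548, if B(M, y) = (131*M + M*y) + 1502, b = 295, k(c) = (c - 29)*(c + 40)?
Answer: 4019970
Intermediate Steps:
k(c) = (-29 + c)*(40 + c)
B(M, y) = 1502 + 131*M + M*y
B(k(5), b) + 4478548 = (1502 + 131*(-1160 + 5² + 11*5) + (-1160 + 5² + 11*5)*295) + 4478548 = (1502 + 131*(-1160 + 25 + 55) + (-1160 + 25 + 55)*295) + 4478548 = (1502 + 131*(-1080) - 1080*295) + 4478548 = (1502 - 141480 - 318600) + 4478548 = -458578 + 4478548 = 4019970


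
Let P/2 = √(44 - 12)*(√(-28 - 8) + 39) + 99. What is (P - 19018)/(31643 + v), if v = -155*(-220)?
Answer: -18820/65743 + 24*√2*(13 + 2*I)/65743 ≈ -0.27955 + 0.0010325*I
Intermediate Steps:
P = 198 + 8*√2*(39 + 6*I) (P = 2*(√(44 - 12)*(√(-28 - 8) + 39) + 99) = 2*(√32*(√(-36) + 39) + 99) = 2*((4*√2)*(6*I + 39) + 99) = 2*((4*√2)*(39 + 6*I) + 99) = 2*(4*√2*(39 + 6*I) + 99) = 2*(99 + 4*√2*(39 + 6*I)) = 198 + 8*√2*(39 + 6*I) ≈ 639.23 + 67.882*I)
v = 34100
(P - 19018)/(31643 + v) = ((198 + √2*(312 + 48*I)) - 19018)/(31643 + 34100) = (-18820 + √2*(312 + 48*I))/65743 = (-18820 + √2*(312 + 48*I))*(1/65743) = -18820/65743 + √2*(312 + 48*I)/65743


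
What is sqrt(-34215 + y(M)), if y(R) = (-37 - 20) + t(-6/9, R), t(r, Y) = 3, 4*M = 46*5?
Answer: I*sqrt(34269) ≈ 185.12*I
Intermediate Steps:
M = 115/2 (M = (46*5)/4 = (1/4)*230 = 115/2 ≈ 57.500)
y(R) = -54 (y(R) = (-37 - 20) + 3 = -57 + 3 = -54)
sqrt(-34215 + y(M)) = sqrt(-34215 - 54) = sqrt(-34269) = I*sqrt(34269)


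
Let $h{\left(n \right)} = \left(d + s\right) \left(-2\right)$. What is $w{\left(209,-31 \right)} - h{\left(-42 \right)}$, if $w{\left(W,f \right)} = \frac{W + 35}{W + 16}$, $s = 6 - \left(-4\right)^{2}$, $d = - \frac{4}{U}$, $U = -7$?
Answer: $- \frac{27992}{1575} \approx -17.773$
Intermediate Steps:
$d = \frac{4}{7}$ ($d = - \frac{4}{-7} = \left(-4\right) \left(- \frac{1}{7}\right) = \frac{4}{7} \approx 0.57143$)
$s = -10$ ($s = 6 - 16 = -10$)
$w{\left(W,f \right)} = \frac{35 + W}{16 + W}$
$h{\left(n \right)} = \frac{132}{7}$ ($h{\left(n \right)} = \left(\frac{4}{7} - 10\right) \left(-2\right) = \left(- \frac{66}{7}\right) \left(-2\right) = \frac{132}{7}$)
$w{\left(209,-31 \right)} - h{\left(-42 \right)} = \frac{35 + 209}{16 + 209} - \frac{132}{7} = \frac{1}{225} \cdot 244 - \frac{132}{7} = \frac{244}{225} - \frac{132}{7} = - \frac{27992}{1575}$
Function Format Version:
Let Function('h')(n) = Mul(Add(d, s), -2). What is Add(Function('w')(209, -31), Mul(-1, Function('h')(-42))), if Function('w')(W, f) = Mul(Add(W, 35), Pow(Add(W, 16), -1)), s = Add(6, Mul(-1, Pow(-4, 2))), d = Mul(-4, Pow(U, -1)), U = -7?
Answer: Rational(-27992, 1575) ≈ -17.773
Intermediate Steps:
d = Rational(4, 7) (d = Mul(-4, Pow(-7, -1)) = Mul(-4, Rational(-1, 7)) = Rational(4, 7) ≈ 0.57143)
s = -10 (s = Add(6, Mul(-1, 16)) = Add(6, -16) = -10)
Function('w')(W, f) = Mul(Pow(Add(16, W), -1), Add(35, W)) (Function('w')(W, f) = Mul(Add(35, W), Pow(Add(16, W), -1)) = Mul(Pow(Add(16, W), -1), Add(35, W)))
Function('h')(n) = Rational(132, 7) (Function('h')(n) = Mul(Add(Rational(4, 7), -10), -2) = Mul(Rational(-66, 7), -2) = Rational(132, 7))
Add(Function('w')(209, -31), Mul(-1, Function('h')(-42))) = Add(Mul(Pow(Add(16, 209), -1), Add(35, 209)), Mul(-1, Rational(132, 7))) = Add(Mul(Pow(225, -1), 244), Rational(-132, 7)) = Add(Mul(Rational(1, 225), 244), Rational(-132, 7)) = Add(Rational(244, 225), Rational(-132, 7)) = Rational(-27992, 1575)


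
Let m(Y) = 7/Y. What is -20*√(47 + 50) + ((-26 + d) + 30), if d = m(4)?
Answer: 23/4 - 20*√97 ≈ -191.23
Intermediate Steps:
d = 7/4 ≈ 1.7500
-20*√(47 + 50) + ((-26 + d) + 30) = -20*√(47 + 50) + ((-26 + 7/4) + 30) = -20*√97 + (-97/4 + 30) = -20*√97 + 23/4 = 23/4 - 20*√97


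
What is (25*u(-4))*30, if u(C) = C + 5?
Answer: 750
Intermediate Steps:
u(C) = 5 + C
(25*u(-4))*30 = (25*(5 - 4))*30 = (25*1)*30 = 25*30 = 750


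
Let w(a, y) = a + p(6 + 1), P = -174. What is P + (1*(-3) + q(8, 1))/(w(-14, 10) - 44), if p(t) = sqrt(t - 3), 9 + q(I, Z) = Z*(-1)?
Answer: -9731/56 ≈ -173.77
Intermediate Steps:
q(I, Z) = -9 - Z (q(I, Z) = -9 + Z*(-1) = -9 - Z)
p(t) = sqrt(-3 + t)
w(a, y) = 2 + a (w(a, y) = a + sqrt(-3 + (6 + 1)) = a + sqrt(-3 + 7) = a + sqrt(4) = a + 2 = 2 + a)
P + (1*(-3) + q(8, 1))/(w(-14, 10) - 44) = -174 + (1*(-3) + (-9 - 1*1))/((2 - 14) - 44) = -174 + (-3 + (-9 - 1))/(-12 - 44) = -174 + (-3 - 10)/(-56) = -174 - 13*(-1/56) = -174 + 13/56 = -9731/56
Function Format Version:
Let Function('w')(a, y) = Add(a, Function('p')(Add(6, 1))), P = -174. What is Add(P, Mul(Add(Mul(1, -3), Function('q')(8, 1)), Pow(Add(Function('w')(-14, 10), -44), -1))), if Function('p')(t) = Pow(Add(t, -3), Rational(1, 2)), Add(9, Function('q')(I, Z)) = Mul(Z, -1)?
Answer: Rational(-9731, 56) ≈ -173.77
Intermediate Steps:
Function('q')(I, Z) = Add(-9, Mul(-1, Z)) (Function('q')(I, Z) = Add(-9, Mul(Z, -1)) = Add(-9, Mul(-1, Z)))
Function('p')(t) = Pow(Add(-3, t), Rational(1, 2))
Function('w')(a, y) = Add(2, a) (Function('w')(a, y) = Add(a, Pow(Add(-3, Add(6, 1)), Rational(1, 2))) = Add(a, Pow(Add(-3, 7), Rational(1, 2))) = Add(a, Pow(4, Rational(1, 2))) = Add(a, 2) = Add(2, a))
Add(P, Mul(Add(Mul(1, -3), Function('q')(8, 1)), Pow(Add(Function('w')(-14, 10), -44), -1))) = Add(-174, Mul(Add(Mul(1, -3), Add(-9, Mul(-1, 1))), Pow(Add(Add(2, -14), -44), -1))) = Add(-174, Mul(Add(-3, Add(-9, -1)), Pow(Add(-12, -44), -1))) = Add(-174, Mul(Add(-3, -10), Pow(-56, -1))) = Add(-174, Mul(-13, Rational(-1, 56))) = Add(-174, Rational(13, 56)) = Rational(-9731, 56)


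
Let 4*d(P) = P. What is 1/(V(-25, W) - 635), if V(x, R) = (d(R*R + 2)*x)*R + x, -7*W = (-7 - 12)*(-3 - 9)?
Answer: 343/73990470 ≈ 4.6357e-6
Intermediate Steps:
d(P) = P/4
W = -228/7 (W = -(-7 - 12)*(-3 - 9)/7 = -(-19)*(-12)/7 = -1/7*228 = -228/7 ≈ -32.571)
V(x, R) = x + R*x*(1/2 + R**2/4) (V(x, R) = (((R*R + 2)/4)*x)*R + x = (((R**2 + 2)/4)*x)*R + x = (((2 + R**2)/4)*x)*R + x = ((1/2 + R**2/4)*x)*R + x = (x*(1/2 + R**2/4))*R + x = R*x*(1/2 + R**2/4) + x = x + R*x*(1/2 + R**2/4))
1/(V(-25, W) - 635) = 1/((1/4)*(-25)*(4 - 228*(2 + (-228/7)**2)/7) - 635) = 1/((1/4)*(-25)*(4 - 228*(2 + 51984/49)/7) - 635) = 1/((1/4)*(-25)*(4 - 228/7*52082/49) - 635) = 1/((1/4)*(-25)*(4 - 11874696/343) - 635) = 1/((1/4)*(-25)*(-11873324/343) - 635) = 1/(74208275/343 - 635) = 1/(73990470/343) = 343/73990470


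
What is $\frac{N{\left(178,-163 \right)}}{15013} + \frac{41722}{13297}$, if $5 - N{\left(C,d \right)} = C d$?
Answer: $\frac{1012238029}{199627861} \approx 5.0706$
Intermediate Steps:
$N{\left(C,d \right)} = 5 - C d$
$\frac{N{\left(178,-163 \right)}}{15013} + \frac{41722}{13297} = \frac{5 - 178 \left(-163\right)}{15013} + \frac{41722}{13297} = \left(5 + 29014\right) \frac{1}{15013} + 41722 \cdot \frac{1}{13297} = 29019 \cdot \frac{1}{15013} + \frac{41722}{13297} = \frac{29019}{15013} + \frac{41722}{13297} = \frac{1012238029}{199627861}$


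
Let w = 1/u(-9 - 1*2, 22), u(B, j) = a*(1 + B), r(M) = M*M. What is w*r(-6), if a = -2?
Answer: 9/5 ≈ 1.8000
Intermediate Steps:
r(M) = M**2
u(B, j) = -2 - 2*B (u(B, j) = -2*(1 + B) = -2 - 2*B)
w = 1/20 (w = 1/(-2 - 2*(-9 - 1*2)) = 1/(-2 - 2*(-9 - 2)) = 1/(-2 - 2*(-11)) = 1/(-2 + 22) = 1/20 ≈ 0.050000)
w*r(-6) = (1/20)*(-6)**2 = (1/20)*36 = 9/5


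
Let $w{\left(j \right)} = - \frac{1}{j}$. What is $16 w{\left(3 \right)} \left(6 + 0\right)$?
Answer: $-32$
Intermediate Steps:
$16 w{\left(3 \right)} \left(6 + 0\right) = 16 \left(- \frac{1}{3}\right) \left(6 + 0\right) = 16 \left(\left(-1\right) \frac{1}{3}\right) 6 = 16 \left(- \frac{1}{3}\right) 6 = \left(- \frac{16}{3}\right) 6 = -32$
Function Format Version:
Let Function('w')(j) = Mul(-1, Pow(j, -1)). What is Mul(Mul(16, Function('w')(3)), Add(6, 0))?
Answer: -32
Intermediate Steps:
Mul(Mul(16, Function('w')(3)), Add(6, 0)) = Mul(Mul(16, Mul(-1, Pow(3, -1))), Add(6, 0)) = Mul(Mul(16, Mul(-1, Rational(1, 3))), 6) = Mul(Mul(16, Rational(-1, 3)), 6) = Mul(Rational(-16, 3), 6) = -32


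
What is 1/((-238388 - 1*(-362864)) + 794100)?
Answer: 1/918576 ≈ 1.0886e-6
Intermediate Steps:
1/((-238388 - 1*(-362864)) + 794100) = 1/((-238388 + 362864) + 794100) = 1/(124476 + 794100) = 1/918576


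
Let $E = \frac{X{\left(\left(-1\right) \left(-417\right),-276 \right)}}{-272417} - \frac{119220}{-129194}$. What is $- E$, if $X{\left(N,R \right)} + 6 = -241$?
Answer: $- \frac{16254732829}{17597320949} \approx -0.92371$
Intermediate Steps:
$X{\left(N,R \right)} = -247$ ($X{\left(N,R \right)} = -6 - 241 = -247$)
$E = \frac{16254732829}{17597320949}$ ($E = - \frac{247}{-272417} - \frac{119220}{-129194} = \left(-247\right) \left(- \frac{1}{272417}\right) - - \frac{59610}{64597} = \frac{247}{272417} + \frac{59610}{64597} = \frac{16254732829}{17597320949} \approx 0.92371$)
$- E = \left(-1\right) \frac{16254732829}{17597320949} = - \frac{16254732829}{17597320949}$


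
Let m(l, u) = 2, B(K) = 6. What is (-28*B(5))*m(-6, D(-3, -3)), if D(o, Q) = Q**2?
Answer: -336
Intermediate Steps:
(-28*B(5))*m(-6, D(-3, -3)) = -28*6*2 = -168*2 = -336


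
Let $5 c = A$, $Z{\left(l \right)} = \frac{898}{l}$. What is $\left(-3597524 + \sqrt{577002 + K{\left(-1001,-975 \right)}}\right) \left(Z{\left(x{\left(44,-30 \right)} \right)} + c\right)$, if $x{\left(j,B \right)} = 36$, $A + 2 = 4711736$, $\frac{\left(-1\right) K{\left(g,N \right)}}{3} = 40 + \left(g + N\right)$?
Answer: $- \frac{152559223540234}{45} + \frac{84813457 \sqrt{582810}}{90} \approx -3.3895 \cdot 10^{12}$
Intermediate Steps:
$K{\left(g,N \right)} = -120 - 3 N - 3 g$ ($K{\left(g,N \right)} = - 3 \left(40 + \left(g + N\right)\right) = - 3 \left(40 + \left(N + g\right)\right) = - 3 \left(40 + N + g\right) = -120 - 3 N - 3 g$)
$A = 4711734$ ($A = -2 + 4711736 = 4711734$)
$c = \frac{4711734}{5}$ ($c = \frac{1}{5} \cdot 4711734 = \frac{4711734}{5} \approx 9.4235 \cdot 10^{5}$)
$\left(-3597524 + \sqrt{577002 + K{\left(-1001,-975 \right)}}\right) \left(Z{\left(x{\left(44,-30 \right)} \right)} + c\right) = \left(-3597524 + \sqrt{577002 - -5808}\right) \left(\frac{898}{36} + \frac{4711734}{5}\right) = \left(-3597524 + \sqrt{577002 + \left(-120 + 2925 + 3003\right)}\right) \left(898 \cdot \frac{1}{36} + \frac{4711734}{5}\right) = \left(-3597524 + \sqrt{577002 + 5808}\right) \left(\frac{449}{18} + \frac{4711734}{5}\right) = \left(-3597524 + \sqrt{582810}\right) \frac{84813457}{90} = - \frac{152559223540234}{45} + \frac{84813457 \sqrt{582810}}{90}$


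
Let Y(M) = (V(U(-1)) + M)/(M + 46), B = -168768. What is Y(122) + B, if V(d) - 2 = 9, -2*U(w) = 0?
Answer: -4050413/24 ≈ -1.6877e+5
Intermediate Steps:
U(w) = 0 (U(w) = -½*0 = 0)
V(d) = 11 (V(d) = 2 + 9 = 11)
Y(M) = (11 + M)/(46 + M) (Y(M) = (11 + M)/(M + 46) = (11 + M)/(46 + M))
Y(122) + B = (11 + 122)/(46 + 122) - 168768 = 133/168 - 168768 = (1/168)*133 - 168768 = 19/24 - 168768 = -4050413/24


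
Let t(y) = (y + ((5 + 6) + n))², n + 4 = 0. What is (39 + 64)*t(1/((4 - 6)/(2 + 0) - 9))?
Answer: 490383/100 ≈ 4903.8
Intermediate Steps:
n = -4 (n = -4 + 0 = -4)
t(y) = (7 + y)² (t(y) = (y + ((5 + 6) - 4))² = (y + (11 - 4))² = (y + 7)² = (7 + y)²)
(39 + 64)*t(1/((4 - 6)/(2 + 0) - 9)) = (39 + 64)*(7 + 1/((4 - 6)/(2 + 0) - 9))² = 103*(7 + 1/(-2/2 - 9))² = 103*(7 + 1/(-2*½ - 9))² = 103*(7 + 1/(-1 - 9))² = 103*(7 + 1/(-10))² = 103*(7 - ⅒)² = 103*(69/10)² = 103*(4761/100) = 490383/100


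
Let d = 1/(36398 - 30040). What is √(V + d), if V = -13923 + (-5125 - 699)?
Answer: 5*I*√110485254/374 ≈ 140.52*I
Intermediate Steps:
V = -19747 (V = -13923 - 5824 = -19747)
d = 1/6358 ≈ 0.00015728
√(V + d) = √(-19747 + 1/6358) = √(-125551425/6358) = 5*I*√110485254/374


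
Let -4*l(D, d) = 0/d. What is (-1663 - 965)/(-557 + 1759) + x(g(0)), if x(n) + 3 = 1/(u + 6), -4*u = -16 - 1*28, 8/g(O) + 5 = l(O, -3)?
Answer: -52388/10217 ≈ -5.1275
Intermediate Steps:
l(D, d) = 0 (l(D, d) = -0/d = -¼*0 = 0)
g(O) = -8/5 (g(O) = 8/(-5 + 0) = 8/(-5) = 8*(-⅕) = -8/5)
u = 11 (u = -(-16 - 1*28)/4 = -(-16 - 28)/4 = -¼*(-44) = 11)
x(n) = -50/17 (x(n) = -3 + 1/(11 + 6) = -3 + 1/17 = -50/17)
(-1663 - 965)/(-557 + 1759) + x(g(0)) = (-1663 - 965)/(-557 + 1759) - 50/17 = -2628/1202 - 50/17 = -2628*1/1202 - 50/17 = -1314/601 - 50/17 = -52388/10217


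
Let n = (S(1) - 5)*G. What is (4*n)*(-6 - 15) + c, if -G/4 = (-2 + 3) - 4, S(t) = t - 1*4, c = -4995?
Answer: 3069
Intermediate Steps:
S(t) = -4 + t (S(t) = t - 4 = -4 + t)
G = 12 (G = -4*((-2 + 3) - 4) = -4*(1 - 4) = -4*(-3) = 12)
n = -96 (n = ((-4 + 1) - 5)*12 = (-3 - 5)*12 = -8*12 = -96)
(4*n)*(-6 - 15) + c = (4*(-96))*(-6 - 15) - 4995 = -384*(-21) - 4995 = 8064 - 4995 = 3069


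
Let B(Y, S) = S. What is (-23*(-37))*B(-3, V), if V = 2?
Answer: 1702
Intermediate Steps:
(-23*(-37))*B(-3, V) = -23*(-37)*2 = 851*2 = 1702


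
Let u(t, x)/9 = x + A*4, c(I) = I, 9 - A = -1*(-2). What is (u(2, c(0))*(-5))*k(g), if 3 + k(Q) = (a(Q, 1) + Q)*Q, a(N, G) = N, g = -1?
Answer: 1260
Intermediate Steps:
A = 7 (A = 9 - (-1)*(-2) = 9 - 1*2 = 9 - 2 = 7)
k(Q) = -3 + 2*Q**2 (k(Q) = -3 + (Q + Q)*Q = -3 + (2*Q)*Q = -3 + 2*Q**2)
u(t, x) = 252 + 9*x (u(t, x) = 9*(x + 7*4) = 9*(x + 28) = 9*(28 + x) = 252 + 9*x)
(u(2, c(0))*(-5))*k(g) = ((252 + 9*0)*(-5))*(-3 + 2*(-1)**2) = ((252 + 0)*(-5))*(-3 + 2*1) = (252*(-5))*(-3 + 2) = -1260*(-1) = 1260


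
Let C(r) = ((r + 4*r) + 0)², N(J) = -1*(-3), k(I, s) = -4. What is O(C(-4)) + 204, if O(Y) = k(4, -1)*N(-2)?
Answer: 192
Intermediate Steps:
N(J) = 3
C(r) = 25*r² (C(r) = (5*r + 0)² = (5*r)² = 25*r²)
O(Y) = -12 (O(Y) = -4*3 = -12)
O(C(-4)) + 204 = -12 + 204 = 192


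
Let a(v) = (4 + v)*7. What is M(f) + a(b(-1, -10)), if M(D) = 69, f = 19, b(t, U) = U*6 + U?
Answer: -393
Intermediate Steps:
b(t, U) = 7*U (b(t, U) = 6*U + U = 7*U)
a(v) = 28 + 7*v
M(f) + a(b(-1, -10)) = 69 + (28 + 7*(7*(-10))) = 69 + (28 + 7*(-70)) = 69 + (28 - 490) = 69 - 462 = -393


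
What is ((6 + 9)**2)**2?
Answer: 50625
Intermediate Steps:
((6 + 9)**2)**2 = (15**2)**2 = 225**2 = 50625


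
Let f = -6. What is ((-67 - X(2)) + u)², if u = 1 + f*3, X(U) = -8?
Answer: 5776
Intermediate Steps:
u = -17 (u = 1 - 6*3 = 1 - 18 = -17)
((-67 - X(2)) + u)² = ((-67 - 1*(-8)) - 17)² = ((-67 + 8) - 17)² = (-59 - 17)² = (-76)² = 5776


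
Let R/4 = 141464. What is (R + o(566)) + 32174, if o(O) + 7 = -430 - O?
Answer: 597027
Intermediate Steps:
R = 565856 (R = 4*141464 = 565856)
o(O) = -437 - O (o(O) = -7 + (-430 - O) = -437 - O)
(R + o(566)) + 32174 = (565856 + (-437 - 1*566)) + 32174 = (565856 + (-437 - 566)) + 32174 = (565856 - 1003) + 32174 = 564853 + 32174 = 597027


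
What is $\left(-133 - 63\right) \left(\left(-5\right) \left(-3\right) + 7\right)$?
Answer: $-4312$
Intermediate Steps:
$\left(-133 - 63\right) \left(\left(-5\right) \left(-3\right) + 7\right) = - 196 \left(15 + 7\right) = \left(-196\right) 22 = -4312$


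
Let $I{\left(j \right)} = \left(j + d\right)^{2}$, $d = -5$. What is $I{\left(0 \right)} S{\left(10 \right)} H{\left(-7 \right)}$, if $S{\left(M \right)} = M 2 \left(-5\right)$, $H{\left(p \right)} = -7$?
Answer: $17500$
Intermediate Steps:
$S{\left(M \right)} = - 10 M$ ($S{\left(M \right)} = 2 M \left(-5\right) = - 10 M$)
$I{\left(j \right)} = \left(-5 + j\right)^{2}$ ($I{\left(j \right)} = \left(j - 5\right)^{2} = \left(-5 + j\right)^{2}$)
$I{\left(0 \right)} S{\left(10 \right)} H{\left(-7 \right)} = \left(-5 + 0\right)^{2} \left(\left(-10\right) 10\right) \left(-7\right) = \left(-5\right)^{2} \left(-100\right) \left(-7\right) = 25 \left(-100\right) \left(-7\right) = \left(-2500\right) \left(-7\right) = 17500$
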